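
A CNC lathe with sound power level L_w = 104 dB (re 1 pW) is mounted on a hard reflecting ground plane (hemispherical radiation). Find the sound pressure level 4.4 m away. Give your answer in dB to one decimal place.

83.1 dB

L_p = L_w − 10·log₁₀(2π·r²) with r = 4.4 m.
2π·r² = 121.6 m², 10·log₁₀ of that is 20.851 dB.
L_p = 104 − 20.851 = 83.15 dB.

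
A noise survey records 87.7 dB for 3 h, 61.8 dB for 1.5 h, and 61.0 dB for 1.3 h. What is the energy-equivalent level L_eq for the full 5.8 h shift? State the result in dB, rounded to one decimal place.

L_eq = 10·log₁₀[(1/T)·Σ tᵢ·10^(Lᵢ/10)] with T = 5.8 h.
Σ tᵢ·10^(Lᵢ/10) = 3·10^(87.7/10) + 1.5·10^(61.8/10) + 1.3·10^(61.0/10) = 1.770e+09.
L_eq = 10·log₁₀(1.770e+09/5.8) = 84.85 dB.

84.8 dB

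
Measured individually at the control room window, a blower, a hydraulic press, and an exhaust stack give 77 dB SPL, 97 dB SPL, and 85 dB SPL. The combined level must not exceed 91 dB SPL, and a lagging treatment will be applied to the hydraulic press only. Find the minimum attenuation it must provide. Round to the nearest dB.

Everything except the hydraulic press sums to 10^(77/10) + 10^(85/10) = 3.663e+08 in linear terms, 85.64 dB SPL.
The limit corresponds to 10^(91/10) = 1.259e+09; subtracting the fixed part leaves 8.926e+08 for the hydraulic press, i.e. 89.51 dB SPL.
Required insertion loss = 97 − 89.51 = 7.49 dB.

7 dB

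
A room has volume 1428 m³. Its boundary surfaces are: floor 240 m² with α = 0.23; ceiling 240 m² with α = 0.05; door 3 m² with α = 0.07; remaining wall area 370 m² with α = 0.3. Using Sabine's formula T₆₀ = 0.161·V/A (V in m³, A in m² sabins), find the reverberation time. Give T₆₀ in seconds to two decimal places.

1.29 s

Summing Sᵢαᵢ: 240·0.23 + 240·0.05 + 3·0.07 + 370·0.3 = 178.41 m².
T₆₀ = 0.161·V/A = 0.161·1428/178.41 = 1.289 s.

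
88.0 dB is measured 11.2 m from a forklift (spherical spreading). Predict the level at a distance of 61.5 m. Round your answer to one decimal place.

73.2 dB

For a point source, L₂ = L₁ − 20·log₁₀(r₂/r₁).
L₂ = 88.0 − 20·log₁₀(61.5/11.2) = 88.0 − 14.793 = 73.21 dB.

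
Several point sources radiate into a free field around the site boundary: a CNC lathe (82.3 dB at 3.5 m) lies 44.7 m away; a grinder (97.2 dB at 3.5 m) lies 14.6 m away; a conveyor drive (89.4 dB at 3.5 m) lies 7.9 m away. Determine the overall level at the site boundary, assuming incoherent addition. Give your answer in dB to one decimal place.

86.8 dB

Propagate each source to the receiver with L = L_ref − 20·log₁₀(r/r_ref), then add intensities.
CNC lathe: 82.3 − 20·log₁₀(44.7/3.5) = 82.3 − 22.12 = 60.18 dB.
grinder: 97.2 − 20·log₁₀(14.6/3.5) = 97.2 − 12.41 = 84.79 dB.
conveyor drive: 89.4 − 20·log₁₀(7.9/3.5) = 89.4 − 7.07 = 82.33 dB.
Σ 10^(L/10) = 4.736e+08 → L_total = 10·log₁₀(4.736e+08) = 86.75 dB.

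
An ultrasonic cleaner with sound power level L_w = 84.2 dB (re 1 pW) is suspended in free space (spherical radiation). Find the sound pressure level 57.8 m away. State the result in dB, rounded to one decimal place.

The power spreads over a sphere of area 4π·r², so L_p = L_w − 10·log₁₀(4π·r²).
4π·r² = 4.198e+04 m², 10·log₁₀ of that is 46.231 dB.
L_p = 84.2 − 46.231 = 37.97 dB.

38.0 dB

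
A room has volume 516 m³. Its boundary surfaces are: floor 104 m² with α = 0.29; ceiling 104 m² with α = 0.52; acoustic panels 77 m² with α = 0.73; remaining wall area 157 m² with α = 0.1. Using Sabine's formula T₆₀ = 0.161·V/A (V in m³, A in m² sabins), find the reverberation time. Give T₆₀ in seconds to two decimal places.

Summing Sᵢαᵢ: 104·0.29 + 104·0.52 + 77·0.73 + 157·0.1 = 156.15 m².
T₆₀ = 0.161 × 516 / 156.15 = 0.532 s.

0.53 s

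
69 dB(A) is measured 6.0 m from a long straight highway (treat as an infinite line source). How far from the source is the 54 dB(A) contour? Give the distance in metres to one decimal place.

189.7 m

For a line source L₁ − L₂ = 10·log₁₀(r₂/r₁), so r₂ = r₁·10^((L₁−L₂)/10).
r₂ = 6.0·10^((69−54)/10) = 6.0·10^(15.0/10) = 189.74 m.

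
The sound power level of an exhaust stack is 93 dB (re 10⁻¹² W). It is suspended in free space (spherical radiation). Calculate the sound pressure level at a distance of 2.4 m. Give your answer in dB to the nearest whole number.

The power spreads over a sphere of area 4π·r², so L_p = L_w − 10·log₁₀(4π·r²).
4π·r² = 72.38 m², 10·log₁₀ of that is 18.596 dB.
L_p = 93 − 18.596 = 74.40 dB.

74 dB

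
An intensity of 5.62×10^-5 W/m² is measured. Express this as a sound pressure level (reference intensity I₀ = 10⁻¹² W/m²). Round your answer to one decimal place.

77.5 dB

L = 10·log₁₀(I/I₀) = 10·log₁₀(5.62×10^-5/10⁻¹²) = 10·log₁₀(5.62×10^7).
L = 10·(0.7497 + 7) = 77.50 dB.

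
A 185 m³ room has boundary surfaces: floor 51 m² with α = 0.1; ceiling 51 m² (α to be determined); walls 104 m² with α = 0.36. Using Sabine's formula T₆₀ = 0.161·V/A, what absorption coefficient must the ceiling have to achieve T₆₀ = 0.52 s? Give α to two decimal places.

0.29

A = 0.161·V/T₆₀ = 0.161·185/0.52 = 57.28 m² sabins.
Absorption from the other surfaces = 51·0.1 + 104·0.36 = 42.54 m², so the ceiling must supply 14.74 m² over 51 m².
α = 14.74/51 = 0.289.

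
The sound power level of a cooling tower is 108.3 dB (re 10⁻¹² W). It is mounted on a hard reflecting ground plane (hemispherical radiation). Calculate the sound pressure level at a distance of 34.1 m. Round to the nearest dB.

70 dB

The power spreads over a hemisphere of area 2π·r², so L_p = L_w − 10·log₁₀(2π·r²).
2π·r² = 7306 m², 10·log₁₀ of that is 38.637 dB.
L_p = 108.3 − 38.637 = 69.66 dB.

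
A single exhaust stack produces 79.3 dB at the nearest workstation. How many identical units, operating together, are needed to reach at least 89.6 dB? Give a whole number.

Need L₁ + 10·log₁₀ N ≥ 89.6, i.e. log₁₀ N ≥ 1.03.
N ≥ 10^(10.3/10) = 10.715, so N = 11.

11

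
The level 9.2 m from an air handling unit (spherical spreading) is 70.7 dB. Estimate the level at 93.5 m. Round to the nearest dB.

For a point source, L₂ = L₁ − 20·log₁₀(r₂/r₁).
L₂ = 70.7 − 20·log₁₀(93.5/9.2) = 70.7 − 20.140 = 50.56 dB.

51 dB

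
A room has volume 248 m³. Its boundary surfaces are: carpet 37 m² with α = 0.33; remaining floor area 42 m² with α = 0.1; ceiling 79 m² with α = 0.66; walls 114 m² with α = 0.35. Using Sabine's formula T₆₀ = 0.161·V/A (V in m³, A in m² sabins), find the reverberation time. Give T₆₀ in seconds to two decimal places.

Summing Sᵢαᵢ: 37·0.33 + 42·0.1 + 79·0.66 + 114·0.35 = 108.45 m².
T₆₀ = 0.161 × 248 / 108.45 = 0.368 s.

0.37 s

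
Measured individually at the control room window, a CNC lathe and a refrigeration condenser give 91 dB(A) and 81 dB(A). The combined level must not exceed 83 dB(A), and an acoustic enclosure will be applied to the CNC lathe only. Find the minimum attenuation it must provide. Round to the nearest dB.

12 dB

The untreated sources together contribute 10^(81/10) = 1.259e+08, i.e. 81.00 dB(A).
The limit corresponds to 10^(83/10) = 1.995e+08; subtracting the fixed part leaves 7.363e+07 for the CNC lathe, i.e. 78.67 dB(A).
Required insertion loss = 91 − 78.67 = 12.33 dB.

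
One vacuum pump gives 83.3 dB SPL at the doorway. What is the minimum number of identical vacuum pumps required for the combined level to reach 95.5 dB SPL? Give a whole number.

N identical sources give L₁ + 10·log₁₀ N, so require 10·log₁₀ N ≥ 95.5 − 83.3 = 12.2 dB.
N ≥ 10^(12.2/10) = 16.596, so N = 17.

17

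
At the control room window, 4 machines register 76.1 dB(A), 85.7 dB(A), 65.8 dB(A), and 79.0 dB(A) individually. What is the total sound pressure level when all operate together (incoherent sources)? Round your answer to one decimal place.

87.0 dB(A)

For uncorrelated sources the intensities add, so convert each level to linear form, sum, and take 10·log₁₀ of the total.
Σ 10^(L/10) = 10^(76.1/10) + 10^(85.7/10) + 10^(65.8/10) + 10^(79.0/10) = 4.955e+08.
L_total = 10·log₁₀(4.955e+08) = 86.95 dB(A).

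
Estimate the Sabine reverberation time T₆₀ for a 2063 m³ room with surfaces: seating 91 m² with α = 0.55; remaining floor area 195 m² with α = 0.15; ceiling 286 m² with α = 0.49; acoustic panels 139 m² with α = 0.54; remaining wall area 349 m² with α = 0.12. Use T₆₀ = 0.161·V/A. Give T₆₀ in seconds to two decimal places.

A = Σ Sᵢαᵢ = 91·0.55 + 195·0.15 + 286·0.49 + 139·0.54 + 349·0.12 = 336.38 m².
T₆₀ = 0.161·V/A = 0.161·2063/336.38 = 0.987 s.

0.99 s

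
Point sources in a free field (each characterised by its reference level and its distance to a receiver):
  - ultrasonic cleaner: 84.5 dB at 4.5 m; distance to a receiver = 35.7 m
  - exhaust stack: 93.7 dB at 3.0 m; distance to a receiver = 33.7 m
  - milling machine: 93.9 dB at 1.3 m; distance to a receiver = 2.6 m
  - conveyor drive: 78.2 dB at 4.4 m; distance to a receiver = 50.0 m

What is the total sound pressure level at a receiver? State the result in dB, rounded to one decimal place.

88.0 dB

Propagate each source to the receiver with L = L_ref − 20·log₁₀(r/r_ref), then add intensities.
ultrasonic cleaner: 84.5 − 20·log₁₀(35.7/4.5) = 84.5 − 17.99 = 66.51 dB.
exhaust stack: 93.7 − 20·log₁₀(33.7/3.0) = 93.7 − 21.01 = 72.69 dB.
milling machine: 93.9 − 20·log₁₀(2.6/1.3) = 93.9 − 6.02 = 87.88 dB.
conveyor drive: 78.2 − 20·log₁₀(50.0/4.4) = 78.2 − 21.11 = 57.09 dB.
Σ 10^(L/10) = 6.372e+08 → L_total = 10·log₁₀(6.372e+08) = 88.04 dB.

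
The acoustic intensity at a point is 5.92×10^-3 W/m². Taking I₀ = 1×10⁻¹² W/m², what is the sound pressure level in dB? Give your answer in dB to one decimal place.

L = 10·log₁₀(I/I₀) = 10·log₁₀(5.92×10^-3/10⁻¹²) = 10·log₁₀(5.92×10^9).
L = 10·(0.7723 + 9) = 97.72 dB.

97.7 dB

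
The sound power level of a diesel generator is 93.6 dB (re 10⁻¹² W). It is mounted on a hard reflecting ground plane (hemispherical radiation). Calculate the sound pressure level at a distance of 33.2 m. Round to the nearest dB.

55 dB

L_p = L_w − 10·log₁₀(2π·r²) with r = 33.2 m.
2π·r² = 6926 m², 10·log₁₀ of that is 38.405 dB.
L_p = 93.6 − 38.405 = 55.20 dB.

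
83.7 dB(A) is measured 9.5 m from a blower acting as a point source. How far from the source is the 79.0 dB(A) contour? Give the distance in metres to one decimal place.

For a point source L₁ − L₂ = 20·log₁₀(r₂/r₁), so r₂ = r₁·10^((L₁−L₂)/20).
r₂ = 9.5·10^((83.7−79.0)/20) = 9.5·10^(4.7/20) = 16.32 m.

16.3 m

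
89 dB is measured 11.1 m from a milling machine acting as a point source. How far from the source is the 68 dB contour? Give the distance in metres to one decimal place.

For a point source L₁ − L₂ = 20·log₁₀(r₂/r₁), so r₂ = r₁·10^((L₁−L₂)/20).
r₂ = 11.1·10^((89−68)/20) = 11.1·10^(21.0/20) = 124.54 m.

124.5 m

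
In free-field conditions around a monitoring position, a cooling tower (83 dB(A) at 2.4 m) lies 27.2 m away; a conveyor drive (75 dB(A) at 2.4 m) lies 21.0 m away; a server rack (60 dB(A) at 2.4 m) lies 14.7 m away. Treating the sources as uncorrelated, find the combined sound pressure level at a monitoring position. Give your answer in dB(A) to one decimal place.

Apply inverse-square spreading to bring every level to the receiver, then sum 10^(L/10).
cooling tower: 83 − 20·log₁₀(27.2/2.4) = 83 − 21.09 = 61.91 dB(A).
conveyor drive: 75 − 20·log₁₀(21.0/2.4) = 75 − 18.84 = 56.16 dB(A).
server rack: 60 − 20·log₁₀(14.7/2.4) = 60 − 15.74 = 44.26 dB(A).
Σ 10^(L/10) = 1.993e+06 → L_total = 10·log₁₀(1.993e+06) = 63.00 dB(A).

63.0 dB(A)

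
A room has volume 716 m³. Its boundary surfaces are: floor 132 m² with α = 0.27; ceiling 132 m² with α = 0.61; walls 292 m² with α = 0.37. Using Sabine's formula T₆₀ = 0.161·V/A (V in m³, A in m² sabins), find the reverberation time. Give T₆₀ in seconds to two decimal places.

Total absorption A = 132·0.27 + 132·0.61 + 292·0.37 = 224.20 m² sabins.
T₆₀ = 0.161 × 716 / 224.20 = 0.514 s.

0.51 s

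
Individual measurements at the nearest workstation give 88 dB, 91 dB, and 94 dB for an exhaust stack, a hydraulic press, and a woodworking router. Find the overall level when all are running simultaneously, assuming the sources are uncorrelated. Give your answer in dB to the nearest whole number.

For uncorrelated sources the intensities add, so convert each level to linear form, sum, and take 10·log₁₀ of the total.
Σ 10^(L/10) = 10^(88/10) + 10^(91/10) + 10^(94/10) = 4.402e+09.
L_total = 10·log₁₀(4.402e+09) = 96.44 dB.

96 dB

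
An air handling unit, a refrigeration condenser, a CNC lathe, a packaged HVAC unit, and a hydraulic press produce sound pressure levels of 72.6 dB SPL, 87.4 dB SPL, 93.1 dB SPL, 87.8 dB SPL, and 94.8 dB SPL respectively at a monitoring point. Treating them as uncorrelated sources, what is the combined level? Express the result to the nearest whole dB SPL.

98 dB SPL

For uncorrelated sources the intensities add, so convert each level to linear form, sum, and take 10·log₁₀ of the total.
Σ 10^(L/10) = 10^(72.6/10) + 10^(87.4/10) + 10^(93.1/10) + 10^(87.8/10) + 10^(94.8/10) = 6.232e+09.
L_total = 10·log₁₀(6.232e+09) = 97.95 dB SPL.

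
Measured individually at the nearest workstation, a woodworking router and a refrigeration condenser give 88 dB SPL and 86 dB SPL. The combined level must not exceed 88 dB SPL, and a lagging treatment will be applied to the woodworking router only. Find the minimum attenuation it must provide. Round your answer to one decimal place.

4.3 dB

Everything except the woodworking router sums to 10^(86/10) = 3.981e+08 in linear terms, 86.00 dB SPL.
To meet 88 dB SPL overall, the treated woodworking router may contribute at most 10^(88/10) − 3.981e+08 = 2.329e+08, i.e. 83.67 dB SPL.
So the woodworking router must be reduced from 88 to 83.67 dB SPL: IL = 4.33 dB.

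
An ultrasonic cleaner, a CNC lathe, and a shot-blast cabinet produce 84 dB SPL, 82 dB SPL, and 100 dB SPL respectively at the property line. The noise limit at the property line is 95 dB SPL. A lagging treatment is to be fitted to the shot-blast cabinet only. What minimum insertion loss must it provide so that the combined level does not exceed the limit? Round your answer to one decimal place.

The untreated sources together contribute 10^(84/10) + 10^(82/10) = 4.097e+08, i.e. 86.12 dB SPL.
The limit corresponds to 10^(95/10) = 3.162e+09; subtracting the fixed part leaves 2.753e+09 for the shot-blast cabinet, i.e. 94.40 dB SPL.
Required insertion loss = 100 − 94.40 = 5.60 dB.

5.6 dB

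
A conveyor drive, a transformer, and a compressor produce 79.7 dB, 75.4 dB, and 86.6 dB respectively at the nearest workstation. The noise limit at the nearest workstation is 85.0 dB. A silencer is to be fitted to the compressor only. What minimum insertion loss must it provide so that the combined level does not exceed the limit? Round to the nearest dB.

4 dB

The untreated sources together contribute 10^(79.7/10) + 10^(75.4/10) = 1.280e+08, i.e. 81.07 dB.
To meet 85.0 dB overall, the treated compressor may contribute at most 10^(85.0/10) − 1.280e+08 = 1.882e+08, i.e. 82.75 dB.
Required insertion loss = 86.6 − 82.75 = 3.85 dB.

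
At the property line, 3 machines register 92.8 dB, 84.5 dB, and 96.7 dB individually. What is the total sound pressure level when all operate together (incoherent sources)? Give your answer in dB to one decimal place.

For uncorrelated sources the intensities add, so convert each level to linear form, sum, and take 10·log₁₀ of the total.
Σ 10^(L/10) = 10^(92.8/10) + 10^(84.5/10) + 10^(96.7/10) = 6.865e+09.
L_total = 10·log₁₀(6.865e+09) = 98.37 dB.

98.4 dB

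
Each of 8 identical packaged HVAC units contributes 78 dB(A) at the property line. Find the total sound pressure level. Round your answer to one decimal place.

87.0 dB(A)

L_total = L₁ + 10·log₁₀ N for N identical incoherent sources.
L_total = 78 + 10·log₁₀(8) = 78 + 9.031 = 87.03 dB(A).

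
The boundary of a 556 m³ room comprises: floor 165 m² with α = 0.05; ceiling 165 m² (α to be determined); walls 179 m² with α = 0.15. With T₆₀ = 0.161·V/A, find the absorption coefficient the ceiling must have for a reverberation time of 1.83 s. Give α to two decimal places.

0.08

A = 0.161·V/T₆₀ = 0.161·556/1.83 = 48.92 m² sabins.
Absorption from the other surfaces = 165·0.05 + 179·0.15 = 35.10 m², so the ceiling must supply 13.82 m² over 165 m².
α = 13.82/165 = 0.084.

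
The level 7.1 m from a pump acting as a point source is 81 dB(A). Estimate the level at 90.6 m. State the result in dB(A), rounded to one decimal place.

58.9 dB(A)

Point-source attenuation: ΔL = 20·log₁₀(r₂/r₁) = 20·log₁₀(90.6/7.1) = 22.117 dB.
L₂ = 81 − 20·log₁₀(90.6/7.1) = 81 − 22.117 = 58.88 dB(A).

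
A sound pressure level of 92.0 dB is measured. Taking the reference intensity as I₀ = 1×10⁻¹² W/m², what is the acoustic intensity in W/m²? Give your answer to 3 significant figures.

0.00158 W/m²

L = 10·log₁₀(I/I₀) ⇒ I = I₀·10^(L/10) = 10⁻¹² × 10^9.20.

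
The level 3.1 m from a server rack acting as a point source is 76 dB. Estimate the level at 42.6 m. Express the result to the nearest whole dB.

53 dB

Spherical spreading from a point source gives a 20·log₁₀(r₂/r₁) drop.
L₂ = 76 − 20·log₁₀(42.6/3.1) = 76 − 22.761 = 53.24 dB.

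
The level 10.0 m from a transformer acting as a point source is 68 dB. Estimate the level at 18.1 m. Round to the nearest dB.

63 dB

Point-source attenuation: ΔL = 20·log₁₀(r₂/r₁) = 20·log₁₀(18.1/10.0) = 5.154 dB.
L₂ = 68 − 20·log₁₀(18.1/10.0) = 68 − 5.154 = 62.85 dB.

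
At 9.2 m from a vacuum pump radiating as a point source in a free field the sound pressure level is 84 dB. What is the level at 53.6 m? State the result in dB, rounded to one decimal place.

Spherical spreading from a point source gives a 20·log₁₀(r₂/r₁) drop.
L₂ = 84 − 20·log₁₀(53.6/9.2) = 84 − 15.308 = 68.69 dB.

68.7 dB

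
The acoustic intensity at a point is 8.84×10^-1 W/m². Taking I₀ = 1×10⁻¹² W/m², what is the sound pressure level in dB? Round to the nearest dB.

119 dB

I/I₀ = 8.84×10^-1/10⁻¹² = 8.84×10^11, and L = 10·log₁₀(I/I₀).
L = 10·(0.9465 + 11) = 119.46 dB.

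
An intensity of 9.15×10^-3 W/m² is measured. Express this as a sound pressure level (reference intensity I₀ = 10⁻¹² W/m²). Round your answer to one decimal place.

99.6 dB

L = 10·log₁₀(I/I₀) = 10·log₁₀(9.15×10^-3/10⁻¹²) = 10·log₁₀(9.15×10^9).
L = 10·(0.9614 + 9) = 99.61 dB.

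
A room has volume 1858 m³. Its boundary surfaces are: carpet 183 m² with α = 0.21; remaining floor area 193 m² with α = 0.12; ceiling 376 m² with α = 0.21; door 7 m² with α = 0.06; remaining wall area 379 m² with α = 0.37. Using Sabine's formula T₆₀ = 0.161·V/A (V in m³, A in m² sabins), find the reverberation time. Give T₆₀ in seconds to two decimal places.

1.06 s

Total absorption A = 183·0.21 + 193·0.12 + 376·0.21 + 7·0.06 + 379·0.37 = 281.20 m² sabins.
T₆₀ = 0.161·V/A = 0.161·1858/281.20 = 1.064 s.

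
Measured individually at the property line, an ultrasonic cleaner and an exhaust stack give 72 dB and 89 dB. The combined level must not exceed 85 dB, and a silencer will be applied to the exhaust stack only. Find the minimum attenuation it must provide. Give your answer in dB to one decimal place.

4.2 dB

Fixed contribution from the other source: Σ 10^(L/10) = 10^(72/10) = 1.585e+07 (72.00 dB).
To meet 85 dB overall, the treated exhaust stack may contribute at most 10^(85/10) − 1.585e+07 = 3.004e+08, i.e. 84.78 dB.
Required insertion loss = 89 − 84.78 = 4.22 dB.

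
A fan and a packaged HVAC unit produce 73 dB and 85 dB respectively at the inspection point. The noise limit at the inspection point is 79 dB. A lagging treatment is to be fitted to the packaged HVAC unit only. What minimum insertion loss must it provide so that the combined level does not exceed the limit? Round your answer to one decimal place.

The untreated sources together contribute 10^(73/10) = 1.995e+07, i.e. 73.00 dB.
The limit corresponds to 10^(79/10) = 7.943e+07; subtracting the fixed part leaves 5.948e+07 for the packaged HVAC unit, i.e. 77.74 dB.
Required insertion loss = 85 − 77.74 = 7.26 dB.

7.3 dB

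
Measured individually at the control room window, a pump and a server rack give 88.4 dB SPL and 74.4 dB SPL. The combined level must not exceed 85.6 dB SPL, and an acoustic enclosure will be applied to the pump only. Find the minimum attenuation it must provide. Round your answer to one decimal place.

3.1 dB

Everything except the pump sums to 10^(74.4/10) = 2.754e+07 in linear terms, 74.40 dB SPL.
To meet 85.6 dB SPL overall, the treated pump may contribute at most 10^(85.6/10) − 2.754e+07 = 3.355e+08, i.e. 85.26 dB SPL.
Required insertion loss = 88.4 − 85.26 = 3.14 dB.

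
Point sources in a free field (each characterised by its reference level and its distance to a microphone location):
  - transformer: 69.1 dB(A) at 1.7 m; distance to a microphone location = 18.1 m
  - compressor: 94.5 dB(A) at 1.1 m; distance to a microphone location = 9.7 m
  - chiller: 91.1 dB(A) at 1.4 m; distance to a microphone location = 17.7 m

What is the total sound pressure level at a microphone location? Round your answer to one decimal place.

Apply inverse-square spreading to bring every level to the receiver, then sum 10^(L/10).
transformer: 69.1 − 20·log₁₀(18.1/1.7) = 69.1 − 20.54 = 48.56 dB(A).
compressor: 94.5 − 20·log₁₀(9.7/1.1) = 94.5 − 18.91 = 75.59 dB(A).
chiller: 91.1 − 20·log₁₀(17.7/1.4) = 91.1 − 22.04 = 69.06 dB(A).
Σ 10^(L/10) = 4.438e+07 → L_total = 10·log₁₀(4.438e+07) = 76.47 dB(A).

76.5 dB(A)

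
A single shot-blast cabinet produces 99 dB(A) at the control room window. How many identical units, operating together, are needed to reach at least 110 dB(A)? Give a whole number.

N identical sources give L₁ + 10·log₁₀ N, so require 10·log₁₀ N ≥ 110 − 99 = 11.0 dB.
N ≥ 10^(11.0/10) = 12.589, so N = 13.

13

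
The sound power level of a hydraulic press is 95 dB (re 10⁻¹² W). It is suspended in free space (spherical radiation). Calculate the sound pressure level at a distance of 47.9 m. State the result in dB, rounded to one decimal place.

Free-field spherical radiation: L_p = L_w − 10·log₁₀(4π·r²), r = 47.9 m.
4π·r² = 2.883e+04 m², 10·log₁₀ of that is 44.599 dB.
L_p = 95 − 44.599 = 50.40 dB.

50.4 dB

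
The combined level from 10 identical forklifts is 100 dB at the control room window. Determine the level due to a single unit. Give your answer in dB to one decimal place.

90.0 dB

For N identical incoherent sources L_total = L₁ + 10·log₁₀ N, so L₁ = 100 − 10·log₁₀(10) = 100 − 10.000.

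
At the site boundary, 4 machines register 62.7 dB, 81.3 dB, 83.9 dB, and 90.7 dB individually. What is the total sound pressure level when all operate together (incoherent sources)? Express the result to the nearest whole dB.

For uncorrelated sources the intensities add, so convert each level to linear form, sum, and take 10·log₁₀ of the total.
Σ 10^(L/10) = 10^(62.7/10) + 10^(81.3/10) + 10^(83.9/10) + 10^(90.7/10) = 1.557e+09.
L_total = 10·log₁₀(1.557e+09) = 91.92 dB.

92 dB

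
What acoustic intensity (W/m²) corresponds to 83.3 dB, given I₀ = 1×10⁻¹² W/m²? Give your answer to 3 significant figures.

I = I₀·10^(L/10) = 10⁻¹² × 10^(83.3/10) = 10^(-3.670).

0.000214 W/m²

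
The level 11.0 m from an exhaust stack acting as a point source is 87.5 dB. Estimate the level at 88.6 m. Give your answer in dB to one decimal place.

Point-source attenuation: ΔL = 20·log₁₀(r₂/r₁) = 20·log₁₀(88.6/11.0) = 18.121 dB.
L₂ = 87.5 − 20·log₁₀(88.6/11.0) = 87.5 − 18.121 = 69.38 dB.

69.4 dB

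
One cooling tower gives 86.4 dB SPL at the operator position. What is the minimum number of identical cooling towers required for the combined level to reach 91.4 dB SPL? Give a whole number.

The shortfall is 91.4 − 86.4 = 5.0 dB, and N units add 10·log₁₀ N, so need 10·log₁₀ N ≥ 5.0.
N ≥ 10^(5.0/10) = 3.162, so N = 4.

4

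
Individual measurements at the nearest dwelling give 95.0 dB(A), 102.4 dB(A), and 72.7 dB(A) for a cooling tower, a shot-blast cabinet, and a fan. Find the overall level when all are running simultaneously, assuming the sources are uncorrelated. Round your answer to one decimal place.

Incoherent sources combine by intensity addition: L_total = 10·log₁₀(Σ 10^(L_i/10)).
Σ 10^(L/10) = 10^(95.0/10) + 10^(102.4/10) + 10^(72.7/10) = 2.056e+10.
L_total = 10·log₁₀(2.056e+10) = 103.13 dB(A).

103.1 dB(A)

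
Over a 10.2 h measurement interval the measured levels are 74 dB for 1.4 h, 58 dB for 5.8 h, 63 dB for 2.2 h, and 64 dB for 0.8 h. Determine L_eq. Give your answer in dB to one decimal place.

The energy average is taken in the linear domain: L_eq = 10·log₁₀[(Σ tᵢ·10^(Lᵢ/10))/T], T = 10.2 h.
Σ tᵢ·10^(Lᵢ/10) = 1.4·10^(74/10) + 5.8·10^(58/10) + 2.2·10^(63/10) + 0.8·10^(64/10) = 4.523e+07.
L_eq = 10·log₁₀(4.523e+07/10.2) = 66.47 dB.

66.5 dB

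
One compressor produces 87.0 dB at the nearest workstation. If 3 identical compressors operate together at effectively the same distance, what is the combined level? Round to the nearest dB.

N identical incoherent sources raise the level by 10·log₁₀ N.
L_total = 87.0 + 10·log₁₀(3) = 87.0 + 4.771 = 91.77 dB.

92 dB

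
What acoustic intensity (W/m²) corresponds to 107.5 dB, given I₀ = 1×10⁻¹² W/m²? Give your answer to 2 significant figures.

I/I₀ = 10^(107.5/10) = 5.623e+10, so I = 5.623e+10 × 10⁻¹² W/m².

0.056 W/m²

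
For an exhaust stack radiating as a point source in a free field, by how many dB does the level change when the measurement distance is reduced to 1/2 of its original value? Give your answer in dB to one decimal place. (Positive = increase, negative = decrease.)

With spherical spreading the level changes by −20·log₁₀(r₂/r₁).
ΔL = −20·log₁₀(0.5) = +6.02 dB.

+6.0 dB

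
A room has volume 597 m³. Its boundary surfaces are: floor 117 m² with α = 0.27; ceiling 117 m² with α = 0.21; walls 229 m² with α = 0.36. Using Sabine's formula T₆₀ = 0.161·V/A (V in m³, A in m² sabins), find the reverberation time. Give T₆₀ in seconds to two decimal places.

0.69 s

Summing Sᵢαᵢ: 117·0.27 + 117·0.21 + 229·0.36 = 138.60 m².
T₆₀ = 0.161 × 597 / 138.60 = 0.693 s.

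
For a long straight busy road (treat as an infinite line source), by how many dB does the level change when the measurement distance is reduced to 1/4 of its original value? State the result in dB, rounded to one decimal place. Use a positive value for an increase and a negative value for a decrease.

+6.0 dB

Line-source spreading: ΔL = −10·log₁₀(r₂/r₁).
ΔL = −10·log₁₀(0.25) = +6.02 dB.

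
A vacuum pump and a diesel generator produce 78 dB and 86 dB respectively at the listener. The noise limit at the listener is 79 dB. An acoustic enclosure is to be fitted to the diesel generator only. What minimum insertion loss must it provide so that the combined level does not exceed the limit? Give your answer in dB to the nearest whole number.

14 dB

The untreated sources together contribute 10^(78/10) = 6.310e+07, i.e. 78.00 dB.
The limit corresponds to 10^(79/10) = 7.943e+07; subtracting the fixed part leaves 1.634e+07 for the diesel generator, i.e. 72.13 dB.
So the diesel generator must be reduced from 86 to 72.13 dB: IL = 13.87 dB.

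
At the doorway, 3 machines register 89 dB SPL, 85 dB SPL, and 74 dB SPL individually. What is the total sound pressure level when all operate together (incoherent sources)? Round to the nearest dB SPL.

91 dB SPL

Incoherent sources combine by intensity addition: L_total = 10·log₁₀(Σ 10^(L_i/10)).
Σ 10^(L/10) = 10^(89/10) + 10^(85/10) + 10^(74/10) = 1.136e+09.
L_total = 10·log₁₀(1.136e+09) = 90.55 dB SPL.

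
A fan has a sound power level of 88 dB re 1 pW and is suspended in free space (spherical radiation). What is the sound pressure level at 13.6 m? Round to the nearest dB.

Free-field spherical radiation: L_p = L_w − 10·log₁₀(4π·r²), r = 13.6 m.
4π·r² = 2324 m², 10·log₁₀ of that is 33.663 dB.
L_p = 88 − 33.663 = 54.34 dB.

54 dB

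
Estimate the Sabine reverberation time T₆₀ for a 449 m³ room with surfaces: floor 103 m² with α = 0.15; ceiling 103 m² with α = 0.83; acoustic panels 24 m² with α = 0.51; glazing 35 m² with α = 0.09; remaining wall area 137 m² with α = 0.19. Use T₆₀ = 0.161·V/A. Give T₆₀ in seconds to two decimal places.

A = Σ Sᵢαᵢ = 103·0.15 + 103·0.83 + 24·0.51 + 35·0.09 + 137·0.19 = 142.36 m².
T₆₀ = 0.161 × 449 / 142.36 = 0.508 s.

0.51 s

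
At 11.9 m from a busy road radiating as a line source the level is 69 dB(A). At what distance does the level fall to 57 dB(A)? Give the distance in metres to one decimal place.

188.6 m

Line-source spreading drops the level by 10·log₁₀(r₂/r₁); inverting, r₂/r₁ = 10^(ΔL/10).
r₂ = 11.9·10^((69−57)/10) = 11.9·10^(12.0/10) = 188.60 m.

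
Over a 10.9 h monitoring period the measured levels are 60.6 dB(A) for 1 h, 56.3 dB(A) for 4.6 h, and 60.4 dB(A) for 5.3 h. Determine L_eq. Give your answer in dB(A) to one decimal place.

Weight each interval's intensity by its duration and average over T = 10.9 h:
Σ tᵢ·10^(Lᵢ/10) = 1·10^(60.6/10) + 4.6·10^(56.3/10) + 5.3·10^(60.4/10) = 8.922e+06.
L_eq = 10·log₁₀(8.922e+06/10.9) = 59.13 dB(A).

59.1 dB(A)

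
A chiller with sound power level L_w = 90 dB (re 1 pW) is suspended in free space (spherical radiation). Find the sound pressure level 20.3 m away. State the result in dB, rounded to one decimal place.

52.9 dB

The power spreads over a sphere of area 4π·r², so L_p = L_w − 10·log₁₀(4π·r²).
4π·r² = 5178 m², 10·log₁₀ of that is 37.142 dB.
L_p = 90 − 37.142 = 52.86 dB.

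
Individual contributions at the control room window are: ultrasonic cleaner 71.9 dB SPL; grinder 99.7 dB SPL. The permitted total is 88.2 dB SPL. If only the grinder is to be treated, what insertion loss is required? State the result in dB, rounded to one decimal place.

Fixed contribution from the other source: Σ 10^(L/10) = 10^(71.9/10) = 1.549e+07 (71.90 dB SPL).
The limit corresponds to 10^(88.2/10) = 6.607e+08; subtracting the fixed part leaves 6.452e+08 for the grinder, i.e. 88.10 dB SPL.
Required insertion loss = 99.7 − 88.10 = 11.60 dB.

11.6 dB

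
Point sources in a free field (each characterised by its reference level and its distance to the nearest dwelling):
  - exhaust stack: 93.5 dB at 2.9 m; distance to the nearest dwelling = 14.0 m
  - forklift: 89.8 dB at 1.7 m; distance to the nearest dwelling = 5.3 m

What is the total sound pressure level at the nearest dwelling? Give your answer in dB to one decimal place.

82.9 dB

Propagate each source to the receiver with L = L_ref − 20·log₁₀(r/r_ref), then add intensities.
exhaust stack: 93.5 − 20·log₁₀(14.0/2.9) = 93.5 − 13.67 = 79.83 dB.
forklift: 89.8 − 20·log₁₀(5.3/1.7) = 89.8 − 9.88 = 79.92 dB.
Σ 10^(L/10) = 1.943e+08 → L_total = 10·log₁₀(1.943e+08) = 82.89 dB.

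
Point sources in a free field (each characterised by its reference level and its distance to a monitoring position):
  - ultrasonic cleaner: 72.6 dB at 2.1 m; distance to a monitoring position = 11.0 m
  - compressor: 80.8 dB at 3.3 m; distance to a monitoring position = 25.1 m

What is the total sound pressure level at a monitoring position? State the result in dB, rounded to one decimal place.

64.4 dB

First find each source's level at the receiver (point-source: −20·log₁₀(r/r_ref)), then combine on an intensity basis.
ultrasonic cleaner: 72.6 − 20·log₁₀(11.0/2.1) = 72.6 − 14.38 = 58.22 dB.
compressor: 80.8 − 20·log₁₀(25.1/3.3) = 80.8 − 17.62 = 63.18 dB.
Σ 10^(L/10) = 2.741e+06 → L_total = 10·log₁₀(2.741e+06) = 64.38 dB.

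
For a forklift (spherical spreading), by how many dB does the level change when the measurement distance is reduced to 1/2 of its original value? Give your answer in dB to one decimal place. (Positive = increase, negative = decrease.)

+6.0 dB

Point-source spreading: ΔL = −20·log₁₀(r₂/r₁).
ΔL = −20·log₁₀(0.5) = +6.02 dB.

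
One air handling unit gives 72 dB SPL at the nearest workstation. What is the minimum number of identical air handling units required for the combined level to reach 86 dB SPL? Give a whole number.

26

Need L₁ + 10·log₁₀ N ≥ 86, i.e. log₁₀ N ≥ 1.40.
N ≥ 10^(14.0/10) = 25.119, so N = 26.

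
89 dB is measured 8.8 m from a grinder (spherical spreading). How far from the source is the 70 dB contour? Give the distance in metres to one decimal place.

78.4 m

Point-source spreading drops the level by 20·log₁₀(r₂/r₁); inverting, r₂/r₁ = 10^(ΔL/20).
r₂ = 8.8·10^((89−70)/20) = 8.8·10^(19.0/20) = 78.43 m.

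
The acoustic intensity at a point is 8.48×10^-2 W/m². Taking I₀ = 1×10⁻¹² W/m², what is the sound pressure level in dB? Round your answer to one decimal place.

109.3 dB

L = 10·log₁₀(I/I₀) = 10·log₁₀(8.48×10^-2/10⁻¹²) = 10·log₁₀(8.48×10^10).
L = 10·(0.9284 + 10) = 109.28 dB.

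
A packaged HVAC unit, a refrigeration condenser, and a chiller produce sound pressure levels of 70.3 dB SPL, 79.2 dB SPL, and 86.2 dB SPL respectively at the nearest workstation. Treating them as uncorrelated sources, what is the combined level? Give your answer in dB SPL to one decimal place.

87.1 dB SPL

Incoherent sources combine by intensity addition: L_total = 10·log₁₀(Σ 10^(L_i/10)).
Σ 10^(L/10) = 10^(70.3/10) + 10^(79.2/10) + 10^(86.2/10) = 5.108e+08.
L_total = 10·log₁₀(5.108e+08) = 87.08 dB SPL.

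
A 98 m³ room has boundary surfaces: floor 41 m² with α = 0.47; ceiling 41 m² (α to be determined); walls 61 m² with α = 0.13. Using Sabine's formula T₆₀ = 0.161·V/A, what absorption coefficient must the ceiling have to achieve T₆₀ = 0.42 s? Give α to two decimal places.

A = 0.161·V/T₆₀ = 0.161·98/0.42 = 37.57 m² sabins.
Absorption from the other surfaces = 41·0.47 + 61·0.13 = 27.20 m², so the ceiling must supply 10.37 m² over 41 m².
α = 10.37/41 = 0.253.

0.25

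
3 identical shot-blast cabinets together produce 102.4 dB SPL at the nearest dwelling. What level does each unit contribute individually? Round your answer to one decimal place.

97.6 dB SPL

Dividing the total intensity by 3 lowers the level by 10·log₁₀ 3 = 4.771 dB: L₁ = 102.4 − 4.771.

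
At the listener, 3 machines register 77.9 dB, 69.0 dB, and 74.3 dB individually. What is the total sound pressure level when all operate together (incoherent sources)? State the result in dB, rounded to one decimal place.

Incoherent sources combine by intensity addition: L_total = 10·log₁₀(Σ 10^(L_i/10)).
Σ 10^(L/10) = 10^(77.9/10) + 10^(69.0/10) + 10^(74.3/10) = 9.652e+07.
L_total = 10·log₁₀(9.652e+07) = 79.85 dB.

79.8 dB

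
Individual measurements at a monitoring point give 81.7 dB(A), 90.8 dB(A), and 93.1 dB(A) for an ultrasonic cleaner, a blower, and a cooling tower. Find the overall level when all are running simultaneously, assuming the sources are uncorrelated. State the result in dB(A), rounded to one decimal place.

Incoherent sources combine by intensity addition: L_total = 10·log₁₀(Σ 10^(L_i/10)).
Σ 10^(L/10) = 10^(81.7/10) + 10^(90.8/10) + 10^(93.1/10) = 3.392e+09.
L_total = 10·log₁₀(3.392e+09) = 95.30 dB(A).

95.3 dB(A)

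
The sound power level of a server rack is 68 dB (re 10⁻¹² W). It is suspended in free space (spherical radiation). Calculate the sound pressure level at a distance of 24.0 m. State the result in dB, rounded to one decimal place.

Free-field spherical radiation: L_p = L_w − 10·log₁₀(4π·r²), r = 24.0 m.
4π·r² = 7238 m², 10·log₁₀ of that is 38.596 dB.
L_p = 68 − 38.596 = 29.40 dB.

29.4 dB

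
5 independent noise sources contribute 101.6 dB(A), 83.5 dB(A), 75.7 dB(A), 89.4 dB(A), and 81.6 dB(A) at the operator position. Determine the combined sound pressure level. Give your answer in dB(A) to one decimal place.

Incoherent sources combine by intensity addition: L_total = 10·log₁₀(Σ 10^(L_i/10)).
Σ 10^(L/10) = 10^(101.6/10) + 10^(83.5/10) + 10^(75.7/10) + 10^(89.4/10) + 10^(81.6/10) = 1.573e+10.
L_total = 10·log₁₀(1.573e+10) = 101.97 dB(A).

102.0 dB(A)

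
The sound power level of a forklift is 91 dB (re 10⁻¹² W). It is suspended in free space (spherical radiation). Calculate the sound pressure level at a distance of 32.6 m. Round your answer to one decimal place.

49.7 dB

The power spreads over a sphere of area 4π·r², so L_p = L_w − 10·log₁₀(4π·r²).
4π·r² = 1.336e+04 m², 10·log₁₀ of that is 41.256 dB.
L_p = 91 − 41.256 = 49.74 dB.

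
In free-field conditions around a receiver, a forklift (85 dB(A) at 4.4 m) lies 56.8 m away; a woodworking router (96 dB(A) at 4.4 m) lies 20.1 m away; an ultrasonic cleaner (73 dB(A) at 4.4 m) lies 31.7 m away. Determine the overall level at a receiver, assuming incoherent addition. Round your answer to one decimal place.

First find each source's level at the receiver (point-source: −20·log₁₀(r/r_ref)), then combine on an intensity basis.
forklift: 85 − 20·log₁₀(56.8/4.4) = 85 − 22.22 = 62.78 dB(A).
woodworking router: 96 − 20·log₁₀(20.1/4.4) = 96 − 13.19 = 82.81 dB(A).
ultrasonic cleaner: 73 − 20·log₁₀(31.7/4.4) = 73 − 17.15 = 55.85 dB(A).
Σ 10^(L/10) = 1.931e+08 → L_total = 10·log₁₀(1.931e+08) = 82.86 dB(A).

82.9 dB(A)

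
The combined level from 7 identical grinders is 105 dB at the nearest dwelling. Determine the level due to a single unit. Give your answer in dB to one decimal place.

7 equal contributions raise the level by 10·log₁₀ 7 = 8.451 dB, so each unit alone gives 105 − 8.451.

96.5 dB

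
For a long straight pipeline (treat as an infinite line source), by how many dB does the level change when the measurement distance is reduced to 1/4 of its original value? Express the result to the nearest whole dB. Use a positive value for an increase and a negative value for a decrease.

+6 dB

Line-source spreading: ΔL = −10·log₁₀(r₂/r₁).
ΔL = −10·log₁₀(0.25) = +6.02 dB.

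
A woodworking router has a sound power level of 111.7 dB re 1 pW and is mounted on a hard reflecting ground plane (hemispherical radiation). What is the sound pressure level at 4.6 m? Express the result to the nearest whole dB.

90 dB

Free-field hemispherical radiation: L_p = L_w − 10·log₁₀(2π·r²), r = 4.6 m.
2π·r² = 133 m², 10·log₁₀ of that is 21.237 dB.
L_p = 111.7 − 21.237 = 90.46 dB.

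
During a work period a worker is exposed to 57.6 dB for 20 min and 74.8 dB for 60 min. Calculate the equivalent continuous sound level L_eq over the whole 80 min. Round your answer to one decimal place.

73.6 dB

Weight each interval's intensity by its duration and average over T = 80 min:
Σ tᵢ·10^(Lᵢ/10) = 20·10^(57.6/10) + 60·10^(74.8/10) = 1.823e+09.
L_eq = 10·log₁₀(1.823e+09/80) = 73.58 dB.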